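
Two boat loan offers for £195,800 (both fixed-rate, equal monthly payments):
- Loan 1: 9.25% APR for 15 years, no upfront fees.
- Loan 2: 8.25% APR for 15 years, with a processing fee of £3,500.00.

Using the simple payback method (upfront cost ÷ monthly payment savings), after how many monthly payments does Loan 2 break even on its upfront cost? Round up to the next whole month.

Loan 1: at 9.25% the monthly rate is 0.0077083, so the payment is 195,800 × 0.0077083 / (1 − 1.0077083^−180) = £2,015.16.
Loan 2: at 8.25% the monthly rate is 0.0068750, so the payment is 195,800 × 0.0068750 / (1 − 1.0068750^−180) = £1,899.53.
Monthly savings = £2,015.16 − £1,899.53 = £115.63.
Break-even = £3,500.00 / £115.63 = 30.27 → 31 months.

31 months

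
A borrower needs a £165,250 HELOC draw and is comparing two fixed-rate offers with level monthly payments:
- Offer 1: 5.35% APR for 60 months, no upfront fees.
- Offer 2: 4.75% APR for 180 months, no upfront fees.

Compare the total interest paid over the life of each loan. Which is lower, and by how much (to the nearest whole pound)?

Offer 1: at 5.35% the monthly rate is 0.0044583, so the payment is 165,250 × 0.0044583 / (1 − 1.0044583^−60) = £3,145.04.
Total interest on Offer 1 = 60 × £3,145.04 − £165,250 = £23,452.40.
Offer 2: monthly rate = 4.75%/12 = 0.0039583; payment = 165,250 × 0.0039583 / (1 − (1+0.0039583)^−180) = £1,285.37.
Total interest on Offer 2 = 180 × £1,285.37 − £165,250 = £66,116.60.
Offer 1 is lower by £42,664.20.

Offer 1 by £42,664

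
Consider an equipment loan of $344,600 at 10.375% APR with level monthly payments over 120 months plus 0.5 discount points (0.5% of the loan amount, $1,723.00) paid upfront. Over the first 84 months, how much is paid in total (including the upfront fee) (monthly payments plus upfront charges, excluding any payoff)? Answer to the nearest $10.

$390,290

Monthly rate = 10.375%/12 = 0.0086458; payment = 344,600 × 0.0086458 / (1 − (1+0.0086458)^−120) = $4,625.77.
Total outlay = 84 × $4,625.77 + $1,723.00 = $390,287.68.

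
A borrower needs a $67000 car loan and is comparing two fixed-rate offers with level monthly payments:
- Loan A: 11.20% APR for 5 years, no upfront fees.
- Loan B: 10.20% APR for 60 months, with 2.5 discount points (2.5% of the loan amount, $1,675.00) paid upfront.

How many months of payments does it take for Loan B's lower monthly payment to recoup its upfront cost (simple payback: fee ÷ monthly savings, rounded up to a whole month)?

Loan A: monthly rate = 11.2%/12 = 0.0093333; payment = 67,000 × 0.0093333 / (1 − (1+0.0093333)^−60) = $1,463.43.
Loan B: at 10.20% the monthly rate is 0.0085000, so the payment is 67,000 × 0.0085000 / (1 − 1.0085000^−60) = $1,430.15.
Monthly savings = $1,463.43 − $1,430.15 = $33.28.
Break-even = $1,675.00 / $33.28 = 50.33 → 51 months.

51 months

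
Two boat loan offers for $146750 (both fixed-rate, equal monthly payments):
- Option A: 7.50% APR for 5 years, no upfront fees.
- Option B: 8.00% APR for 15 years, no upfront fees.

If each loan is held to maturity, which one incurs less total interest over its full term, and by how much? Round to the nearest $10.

Option A: at 7.50% the monthly rate is 0.0062500, so the payment is 146,750 × 0.0062500 / (1 − 1.0062500^−60) = $2,940.57.
Total interest on Option A = 60 × $2,940.57 − $146,750 = $29,684.20.
Option B: monthly rate = 8%/12 = 0.0066667; payment = 146,750 × 0.0066667 / (1 − (1+0.0066667)^−180) = $1,402.42.
Total interest on Option B = 180 × $1,402.42 − $146,750 = $105,685.60.
Option A is lower by $76,001.40.

Option A by $76,000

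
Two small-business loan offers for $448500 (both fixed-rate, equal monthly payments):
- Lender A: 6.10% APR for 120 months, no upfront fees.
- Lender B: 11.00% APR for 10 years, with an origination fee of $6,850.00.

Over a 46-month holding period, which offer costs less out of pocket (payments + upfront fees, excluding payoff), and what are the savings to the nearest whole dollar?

Lender A: monthly rate = 6.1%/12 = 0.0050833; payment = 448,500 × 0.0050833 / (1 − (1+0.0050833)^−120) = $5,001.82.
Lender B: monthly rate = 11%/12 = 0.0091667; payment = 448,500 × 0.0091667 / (1 − (1+0.0091667)^−120) = $6,178.09.
Over 46 months: Lender A costs 46 × $5,001.82 = $230,083.72; Lender B costs 46 × $6,178.09 + $6,850.00 = $291,042.14.
Lender A is cheaper by $291,042.14 − $230,083.72 = $60,958.42.

Lender A by $60,958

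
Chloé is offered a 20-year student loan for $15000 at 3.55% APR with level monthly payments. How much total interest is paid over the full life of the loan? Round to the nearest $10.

$5,970

Monthly rate = 3.55%/12 = 0.0029583; payment = 15,000 × 0.0029583 / (1 − (1+0.0029583)^−240) = $87.38.
Total paid = 240 × $87.38 = $20,971.20; interest = $20,971.20 − $15,000 = $5,971.20.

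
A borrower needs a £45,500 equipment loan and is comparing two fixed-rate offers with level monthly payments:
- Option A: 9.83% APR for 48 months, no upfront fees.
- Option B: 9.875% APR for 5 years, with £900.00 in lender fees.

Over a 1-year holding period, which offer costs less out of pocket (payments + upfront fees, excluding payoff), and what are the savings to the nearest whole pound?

Option B by £1,336

Option A: at 9.83% the monthly rate is 0.0081917, so the payment is 45,500 × 0.0081917 / (1 − 1.0081917^−48) = £1,150.29.
Option B: at 9.875% the monthly rate is 0.0082292, so the payment is 45,500 × 0.0082292 / (1 − 1.0082292^−60) = £963.94.
Over 12 months: Option A costs 12 × £1,150.29 = £13,803.48; Option B costs 12 × £963.94 + £900.00 = £12,467.28.
Option B is cheaper by £13,803.48 − £12,467.28 = £1,336.20.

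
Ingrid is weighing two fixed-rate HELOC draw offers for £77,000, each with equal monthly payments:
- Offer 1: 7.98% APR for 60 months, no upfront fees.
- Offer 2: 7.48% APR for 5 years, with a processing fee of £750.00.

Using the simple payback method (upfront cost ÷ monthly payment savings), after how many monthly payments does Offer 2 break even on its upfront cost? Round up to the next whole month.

Offer 1: monthly rate = 7.98%/12 = 0.0066500; payment = 77,000 × 0.0066500 / (1 − (1+0.0066500)^−60) = £1,560.55.
Offer 2: monthly rate = 7.48%/12 = 0.0062333; payment = 77,000 × 0.0062333 / (1 − (1+0.0062333)^−60) = £1,542.19.
Monthly savings = £1,560.55 − £1,542.19 = £18.36.
Break-even = £750.00 / £18.36 = 40.85 → 41 months.

41 months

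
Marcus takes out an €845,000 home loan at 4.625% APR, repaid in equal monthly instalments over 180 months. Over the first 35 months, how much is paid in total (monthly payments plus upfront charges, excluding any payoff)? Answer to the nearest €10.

€228,140

At 4.625% the monthly rate is 0.0038542, so the payment is 845,000 × 0.0038542 / (1 − 1.0038542^−180) = €6,518.31.
Total outlay = 35 × €6,518.31 = €228,140.85.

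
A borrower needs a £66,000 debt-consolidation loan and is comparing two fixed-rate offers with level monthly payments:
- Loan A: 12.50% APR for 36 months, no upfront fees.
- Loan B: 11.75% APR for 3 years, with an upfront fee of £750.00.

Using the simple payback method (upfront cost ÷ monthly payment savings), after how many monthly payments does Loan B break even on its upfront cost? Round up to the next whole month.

32 months

Loan A: monthly rate = 12.5%/12 = 0.0104167; payment = 66,000 × 0.0104167 / (1 − (1+0.0104167)^−36) = £2,207.94.
Loan B: at 11.75% the monthly rate is 0.0097917, so the payment is 66,000 × 0.0097917 / (1 − 1.0097917^−36) = £2,184.27.
Monthly savings = £2,207.94 − £2,184.27 = £23.67.
Break-even = £750.00 / £23.67 = 31.69 → 32 months.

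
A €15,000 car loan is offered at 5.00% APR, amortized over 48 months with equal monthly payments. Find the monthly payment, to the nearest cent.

At 5.00% the monthly rate is 0.0041667, so the payment is 15,000 × 0.0041667 / (1 − 1.0041667^−48) = €345.44.

€345.44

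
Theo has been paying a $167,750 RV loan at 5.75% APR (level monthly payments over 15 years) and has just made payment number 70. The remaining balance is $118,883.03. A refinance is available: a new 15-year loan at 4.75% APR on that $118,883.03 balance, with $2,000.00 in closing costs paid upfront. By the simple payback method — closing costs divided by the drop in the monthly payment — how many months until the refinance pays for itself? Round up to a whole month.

Current payment = 167,750 × 5.75%/12 / (1 − (1+0.0047917)^−180) = $1,393.01.
Refinanced payment = 118,883.03 × 0.0039583 / (1 − (1+0.0039583)^−180) = $924.71.
Monthly savings = $1,393.01 − $924.71 = $468.30.
Break-even = $2,000.00 / $468.30 = 4.27 → 5 months.

5 months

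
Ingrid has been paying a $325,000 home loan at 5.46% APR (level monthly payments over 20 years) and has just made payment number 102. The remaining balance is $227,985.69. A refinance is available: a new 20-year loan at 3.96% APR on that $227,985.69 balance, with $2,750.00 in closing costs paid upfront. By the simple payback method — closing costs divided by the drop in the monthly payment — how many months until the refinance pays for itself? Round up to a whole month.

Current payment = 325,000 × 5.46%/12 / (1 − (1+0.0045500)^−240) = $2,228.30.
Refinanced payment = 227,985.69 × 0.0033000 / (1 − (1+0.0033000)^−240) = $1,376.75.
Monthly savings = $2,228.30 − $1,376.75 = $851.55.
Break-even = $2,750.00 / $851.55 = 3.23 → 4 months.

4 months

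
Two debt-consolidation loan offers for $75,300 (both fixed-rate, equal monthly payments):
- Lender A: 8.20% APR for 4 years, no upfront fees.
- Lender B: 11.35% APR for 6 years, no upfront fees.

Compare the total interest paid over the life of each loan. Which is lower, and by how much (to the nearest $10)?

Lender A by $15,590

Lender A: at 8.20% the monthly rate is 0.0068333, so the payment is 75,300 × 0.0068333 / (1 − 1.0068333^−48) = $1,845.37.
Total interest on Lender A = 48 × $1,845.37 − $75,300 = $13,277.76.
Lender B: monthly rate = 11.35%/12 = 0.0094583; payment = 75,300 × 0.0094583 / (1 − (1+0.0094583)^−72) = $1,446.80.
Total interest on Lender B = 72 × $1,446.80 − $75,300 = $28,869.60.
Lender A is lower by $15,591.84.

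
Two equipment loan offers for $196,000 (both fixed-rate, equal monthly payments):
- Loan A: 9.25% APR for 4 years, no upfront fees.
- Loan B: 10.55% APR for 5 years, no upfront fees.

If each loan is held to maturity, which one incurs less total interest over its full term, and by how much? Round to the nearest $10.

Loan A: at 9.25% the monthly rate is 0.0077083, so the payment is 196,000 × 0.0077083 / (1 − 1.0077083^−48) = $4,900.77.
Total interest on Loan A = 48 × $4,900.77 − $196,000 = $39,236.96.
Loan B: at 10.55% the monthly rate is 0.0087917, so the payment is 196,000 × 0.0087917 / (1 − 1.0087917^−60) = $4,217.66.
Total interest on Loan B = 60 × $4,217.66 − $196,000 = $57,059.60.
Loan A is lower by $17,822.64.

Loan A by $17,820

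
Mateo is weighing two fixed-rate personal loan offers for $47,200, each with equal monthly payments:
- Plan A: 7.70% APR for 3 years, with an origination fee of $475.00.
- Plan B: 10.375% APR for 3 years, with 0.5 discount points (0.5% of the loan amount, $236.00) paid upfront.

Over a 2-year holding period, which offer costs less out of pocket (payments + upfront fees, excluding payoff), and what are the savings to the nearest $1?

Plan A by $1,172

Plan A: at 7.70% the monthly rate is 0.0064167, so the payment is 47,200 × 0.0064167 / (1 − 1.0064167^−36) = $1,472.55.
Plan B: monthly rate = 10.375%/12 = 0.0086458; payment = 47,200 × 0.0086458 / (1 − (1+0.0086458)^−36) = $1,531.33.
Over 24 months: Plan A costs 24 × $1,472.55 + $475.00 = $35,816.20; Plan B costs 24 × $1,531.33 + $236.00 = $36,987.92.
Plan A is cheaper by $36,987.92 − $35,816.20 = $1,171.72.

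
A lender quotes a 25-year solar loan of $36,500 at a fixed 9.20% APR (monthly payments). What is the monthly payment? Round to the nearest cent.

$311.32

At 9.20% the monthly rate is 0.0076667, so the payment is 36,500 × 0.0076667 / (1 − 1.0076667^−300) = $311.32.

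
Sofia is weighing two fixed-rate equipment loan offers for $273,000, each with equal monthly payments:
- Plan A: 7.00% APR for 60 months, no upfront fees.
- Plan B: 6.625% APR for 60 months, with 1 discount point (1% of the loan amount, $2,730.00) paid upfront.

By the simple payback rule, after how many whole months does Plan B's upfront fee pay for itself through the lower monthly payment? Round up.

Plan A: at 7.00% the monthly rate is 0.0058333, so the payment is 273,000 × 0.0058333 / (1 − 1.0058333^−60) = $5,405.73.
Plan B: at 6.625% the monthly rate is 0.0055208, so the payment is 273,000 × 0.0055208 / (1 − 1.0055208^−60) = $5,357.56.
Monthly savings = $5,405.73 − $5,357.56 = $48.17.
Break-even = $2,730.00 / $48.17 = 56.67 → 57 months.

57 months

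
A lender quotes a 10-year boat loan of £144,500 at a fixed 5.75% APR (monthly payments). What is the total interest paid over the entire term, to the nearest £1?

At 5.75% the monthly rate is 0.0047917, so the payment is 144,500 × 0.0047917 / (1 − 1.0047917^−120) = £1,586.17.
Total paid = 120 × £1,586.17 = £190,340.40; interest = £190,340.40 − £144,500 = £45,840.40.

£45,840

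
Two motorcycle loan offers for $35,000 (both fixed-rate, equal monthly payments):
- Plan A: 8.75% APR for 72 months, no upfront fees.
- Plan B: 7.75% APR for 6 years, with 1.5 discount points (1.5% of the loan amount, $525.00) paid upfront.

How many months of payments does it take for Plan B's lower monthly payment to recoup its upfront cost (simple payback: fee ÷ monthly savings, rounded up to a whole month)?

31 months

Plan A: monthly rate = 8.75%/12 = 0.0072917; payment = 35,000 × 0.0072917 / (1 − (1+0.0072917)^−72) = $626.56.
Plan B: monthly rate = 7.75%/12 = 0.0064583; payment = 35,000 × 0.0064583 / (1 − (1+0.0064583)^−72) = $609.40.
Monthly savings = $626.56 − $609.40 = $17.16.
Break-even = $525.00 / $17.16 = 30.59 → 31 months.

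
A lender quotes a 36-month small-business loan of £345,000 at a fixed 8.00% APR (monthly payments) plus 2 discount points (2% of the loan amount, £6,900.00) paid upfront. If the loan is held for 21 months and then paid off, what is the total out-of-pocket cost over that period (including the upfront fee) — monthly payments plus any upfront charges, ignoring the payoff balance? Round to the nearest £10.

£233,930

Monthly rate = 8%/12 = 0.0066667; payment = 345,000 × 0.0066667 / (1 − (1+0.0066667)^−36) = £10,811.05.
Total outlay = 21 × £10,811.05 + £6,900.00 = £233,932.05.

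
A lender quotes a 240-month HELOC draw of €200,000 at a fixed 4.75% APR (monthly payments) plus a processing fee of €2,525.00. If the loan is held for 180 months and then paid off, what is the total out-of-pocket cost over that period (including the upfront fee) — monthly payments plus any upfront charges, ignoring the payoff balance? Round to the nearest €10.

At 4.75% the monthly rate is 0.0039583, so the payment is 200,000 × 0.0039583 / (1 − 1.0039583^−240) = €1,292.45.
Total outlay = 180 × €1,292.45 + €2,525.00 = €235,166.00.

€235,170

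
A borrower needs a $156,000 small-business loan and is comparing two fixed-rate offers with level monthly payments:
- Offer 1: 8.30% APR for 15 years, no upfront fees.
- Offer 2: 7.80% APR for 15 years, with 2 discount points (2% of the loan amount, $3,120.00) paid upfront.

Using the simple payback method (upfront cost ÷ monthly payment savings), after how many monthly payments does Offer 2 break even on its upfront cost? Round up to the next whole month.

Offer 1: monthly rate = 8.3%/12 = 0.0069167; payment = 156,000 × 0.0069167 / (1 − (1+0.0069167)^−180) = $1,517.96.
Offer 2: monthly rate = 7.8%/12 = 0.0065000; payment = 156,000 × 0.0065000 / (1 − (1+0.0065000)^−180) = $1,472.86.
Monthly savings = $1,517.96 − $1,472.86 = $45.10.
Break-even = $3,120.00 / $45.10 = 69.18 → 70 months.

70 months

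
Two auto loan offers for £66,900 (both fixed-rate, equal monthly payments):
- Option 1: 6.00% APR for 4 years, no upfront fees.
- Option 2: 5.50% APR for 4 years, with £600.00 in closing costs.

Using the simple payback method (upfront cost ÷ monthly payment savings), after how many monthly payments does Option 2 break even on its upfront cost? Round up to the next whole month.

40 months

Option 1: monthly rate = 6%/12 = 0.0050000; payment = 66,900 × 0.0050000 / (1 − (1+0.0050000)^−48) = £1,571.15.
Option 2: monthly rate = 5.5%/12 = 0.0045833; payment = 66,900 × 0.0045833 / (1 − (1+0.0045833)^−48) = £1,555.86.
Monthly savings = £1,571.15 − £1,555.86 = £15.29.
Break-even = £600.00 / £15.29 = 39.24 → 40 months.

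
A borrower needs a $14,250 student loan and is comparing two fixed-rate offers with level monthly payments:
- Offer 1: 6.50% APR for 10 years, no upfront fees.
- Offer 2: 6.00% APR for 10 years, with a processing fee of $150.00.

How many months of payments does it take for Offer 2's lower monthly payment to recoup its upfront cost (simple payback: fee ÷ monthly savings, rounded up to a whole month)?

Offer 1: monthly rate = 6.5%/12 = 0.0054167; payment = 14,250 × 0.0054167 / (1 − (1+0.0054167)^−120) = $161.81.
Offer 2: monthly rate = 6%/12 = 0.0050000; payment = 14,250 × 0.0050000 / (1 − (1+0.0050000)^−120) = $158.20.
Monthly savings = $161.81 − $158.20 = $3.61.
Break-even = $150.00 / $3.61 = 41.55 → 42 months.

42 months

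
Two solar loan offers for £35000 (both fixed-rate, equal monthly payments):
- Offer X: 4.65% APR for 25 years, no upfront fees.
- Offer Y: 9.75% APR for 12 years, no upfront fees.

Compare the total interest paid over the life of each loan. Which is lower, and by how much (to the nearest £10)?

Offer X: at 4.65% the monthly rate is 0.0038750, so the payment is 35,000 × 0.0038750 / (1 − 1.0038750^−300) = £197.53.
Total interest on Offer X = 300 × £197.53 − £35,000 = £24,259.00.
Offer Y: monthly rate = 9.75%/12 = 0.0081250; payment = 35,000 × 0.0081250 / (1 − (1+0.0081250)^−144) = £413.24.
Total interest on Offer Y = 144 × £413.24 − £35,000 = £24,506.56.
Offer X is lower by £247.56.

Offer X by £250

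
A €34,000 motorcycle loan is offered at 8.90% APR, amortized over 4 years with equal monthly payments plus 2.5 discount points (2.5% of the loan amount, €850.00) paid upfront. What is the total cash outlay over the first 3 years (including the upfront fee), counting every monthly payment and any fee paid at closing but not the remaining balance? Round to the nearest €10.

Monthly rate = 8.9%/12 = 0.0074167; payment = 34,000 × 0.0074167 / (1 − (1+0.0074167)^−48) = €844.48.
Total outlay = 36 × €844.48 + €850.00 = €31,251.28.

€31,250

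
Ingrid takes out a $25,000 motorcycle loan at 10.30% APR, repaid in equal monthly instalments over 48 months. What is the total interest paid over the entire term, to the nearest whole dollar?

Monthly rate = 10.3%/12 = 0.0085833; payment = 25,000 × 0.0085833 / (1 − (1+0.0085833)^−48) = $637.67.
Total paid = 48 × $637.67 = $30,608.16; interest = $30,608.16 − $25,000 = $5,608.16.

$5,608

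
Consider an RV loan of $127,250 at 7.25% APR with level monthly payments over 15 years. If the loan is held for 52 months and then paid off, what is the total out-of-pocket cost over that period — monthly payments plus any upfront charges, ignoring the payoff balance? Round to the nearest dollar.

Monthly rate = 7.25%/12 = 0.0060417; payment = 127,250 × 0.0060417 / (1 − (1+0.0060417)^−180) = $1,161.62.
Total outlay = 52 × $1,161.62 = $60,404.24.

$60,404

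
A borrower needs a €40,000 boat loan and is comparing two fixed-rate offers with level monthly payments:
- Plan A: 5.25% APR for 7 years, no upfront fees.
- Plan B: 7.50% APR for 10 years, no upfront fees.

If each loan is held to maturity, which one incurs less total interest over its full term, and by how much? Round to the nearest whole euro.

Plan A by €9,091

Plan A: monthly rate = 5.25%/12 = 0.0043750; payment = 40,000 × 0.0043750 / (1 − (1+0.0043750)^−84) = €570.07.
Total interest on Plan A = 84 × €570.07 − €40,000 = €7,885.88.
Plan B: at 7.50% the monthly rate is 0.0062500, so the payment is 40,000 × 0.0062500 / (1 − 1.0062500^−120) = €474.81.
Total interest on Plan B = 120 × €474.81 − €40,000 = €16,977.20.
Plan A is lower by €9,091.32.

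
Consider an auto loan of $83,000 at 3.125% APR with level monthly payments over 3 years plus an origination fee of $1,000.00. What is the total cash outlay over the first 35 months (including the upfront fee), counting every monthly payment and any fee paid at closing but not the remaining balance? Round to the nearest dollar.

At 3.125% the monthly rate is 0.0026042, so the payment is 83,000 × 0.0026042 / (1 − 1.0026042^−36) = $2,418.32.
Total outlay = 35 × $2,418.32 + $1,000.00 = $85,641.20.

$85,641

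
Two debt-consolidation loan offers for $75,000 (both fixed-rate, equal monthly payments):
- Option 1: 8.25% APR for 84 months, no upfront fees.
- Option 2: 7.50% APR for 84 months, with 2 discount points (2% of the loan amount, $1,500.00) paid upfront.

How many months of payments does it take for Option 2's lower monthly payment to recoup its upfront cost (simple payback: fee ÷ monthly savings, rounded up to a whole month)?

54 months

Option 1: at 8.25% the monthly rate is 0.0068750, so the payment is 75,000 × 0.0068750 / (1 − 1.0068750^−84) = $1,178.33.
Option 2: monthly rate = 7.5%/12 = 0.0062500; payment = 75,000 × 0.0062500 / (1 − (1+0.0062500)^−84) = $1,150.37.
Monthly savings = $1,178.33 − $1,150.37 = $27.96.
Break-even = $1,500.00 / $27.96 = 53.65 → 54 months.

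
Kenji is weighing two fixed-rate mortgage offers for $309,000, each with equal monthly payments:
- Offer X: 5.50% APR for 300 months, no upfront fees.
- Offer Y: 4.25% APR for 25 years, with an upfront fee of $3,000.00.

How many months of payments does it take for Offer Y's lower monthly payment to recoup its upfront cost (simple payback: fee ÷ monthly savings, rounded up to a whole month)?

14 months

Offer X: monthly rate = 5.5%/12 = 0.0045833; payment = 309,000 × 0.0045833 / (1 − (1+0.0045833)^−300) = $1,897.53.
Offer Y: monthly rate = 4.25%/12 = 0.0035417; payment = 309,000 × 0.0035417 / (1 − (1+0.0035417)^−300) = $1,673.97.
Monthly savings = $1,897.53 − $1,673.97 = $223.56.
Break-even = $3,000.00 / $223.56 = 13.42 → 14 months.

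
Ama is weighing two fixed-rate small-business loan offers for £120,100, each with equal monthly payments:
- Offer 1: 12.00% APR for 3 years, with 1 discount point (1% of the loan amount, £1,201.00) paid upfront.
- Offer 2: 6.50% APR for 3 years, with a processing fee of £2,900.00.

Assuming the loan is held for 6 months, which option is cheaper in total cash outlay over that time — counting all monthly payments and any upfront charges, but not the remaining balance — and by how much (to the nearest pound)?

Offer 1: at 12.00% the monthly rate is 0.0100000, so the payment is 120,100 × 0.0100000 / (1 − 1.0100000^−36) = £3,989.04.
Offer 2: monthly rate = 6.5%/12 = 0.0054167; payment = 120,100 × 0.0054167 / (1 − (1+0.0054167)^−36) = £3,680.95.
Over 6 months: Offer 1 costs 6 × £3,989.04 + £1,201.00 = £25,135.24; Offer 2 costs 6 × £3,680.95 + £2,900.00 = £24,985.70.
Offer 2 is cheaper by £25,135.24 − £24,985.70 = £149.54.

Offer 2 by £150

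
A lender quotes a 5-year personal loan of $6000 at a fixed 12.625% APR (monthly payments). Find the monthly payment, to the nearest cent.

At 12.625% the monthly rate is 0.0105208, so the payment is 6,000 × 0.0105208 / (1 − 1.0105208^−60) = $135.37.

$135.37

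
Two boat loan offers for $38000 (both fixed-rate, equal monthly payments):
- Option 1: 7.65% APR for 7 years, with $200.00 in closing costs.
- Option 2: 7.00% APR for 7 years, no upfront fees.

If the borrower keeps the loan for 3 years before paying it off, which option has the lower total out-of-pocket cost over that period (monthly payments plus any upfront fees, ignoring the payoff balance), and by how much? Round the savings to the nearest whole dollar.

Option 1: monthly rate = 7.65%/12 = 0.0063750; payment = 38,000 × 0.0063750 / (1 − (1+0.0063750)^−84) = $585.67.
Option 2: monthly rate = 7%/12 = 0.0058333; payment = 38,000 × 0.0058333 / (1 − (1+0.0058333)^−84) = $573.52.
Over 36 months: Option 1 costs 36 × $585.67 + $200.00 = $21,284.12; Option 2 costs 36 × $573.52 = $20,646.72.
Option 2 is cheaper by $21,284.12 − $20,646.72 = $637.40.

Option 2 by $637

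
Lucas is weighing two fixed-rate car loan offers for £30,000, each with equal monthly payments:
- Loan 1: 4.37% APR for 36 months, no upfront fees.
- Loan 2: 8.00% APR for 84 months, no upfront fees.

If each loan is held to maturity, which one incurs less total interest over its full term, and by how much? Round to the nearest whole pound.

Loan 1: at 4.37% the monthly rate is 0.0036417, so the payment is 30,000 × 0.0036417 / (1 − 1.0036417^−36) = £890.67.
Total interest on Loan 1 = 36 × £890.67 − £30,000 = £2,064.12.
Loan 2: at 8.00% the monthly rate is 0.0066667, so the payment is 30,000 × 0.0066667 / (1 − 1.0066667^−84) = £467.59.
Total interest on Loan 2 = 84 × £467.59 − £30,000 = £9,277.56.
Loan 1 is lower by £7,213.44.

Loan 1 by £7,213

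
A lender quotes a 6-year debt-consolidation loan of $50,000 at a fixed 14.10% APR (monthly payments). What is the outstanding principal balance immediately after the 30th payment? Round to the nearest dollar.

With monthly rate i = 14.1%/12 = 0.0117500, the balance after k of n payments is P · [(1+i)^n − (1+i)^k] / [(1+i)^n − 1].
(1+0.0117500)^72 = 2.31884298 and (1+0.0117500)^30 = 1.41969938, so the balance is 50,000 × (2.31884298 − 1.41969938) / (2.31884298 − 1) = $34,088.35.

$34,088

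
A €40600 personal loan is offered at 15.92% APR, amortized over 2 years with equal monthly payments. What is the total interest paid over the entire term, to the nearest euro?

At 15.92% the monthly rate is 0.0132667, so the payment is 40,600 × 0.0132667 / (1 − 1.0132667^−24) = €1,986.35.
Total paid = 24 × €1,986.35 = €47,672.40; interest = €47,672.40 − €40,600 = €7,072.40.

€7,072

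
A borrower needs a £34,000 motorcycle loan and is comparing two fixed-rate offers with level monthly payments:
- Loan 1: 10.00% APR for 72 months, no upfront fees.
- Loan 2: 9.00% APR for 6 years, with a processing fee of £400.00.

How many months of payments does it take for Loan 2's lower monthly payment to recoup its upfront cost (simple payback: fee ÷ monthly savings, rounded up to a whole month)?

24 months

Loan 1: at 10.00% the monthly rate is 0.0083333, so the payment is 34,000 × 0.0083333 / (1 − 1.0083333^−72) = £629.88.
Loan 2: monthly rate = 9%/12 = 0.0075000; payment = 34,000 × 0.0075000 / (1 − (1+0.0075000)^−72) = £612.87.
Monthly savings = £629.88 − £612.87 = £17.01.
Break-even = £400.00 / £17.01 = 23.52 → 24 months.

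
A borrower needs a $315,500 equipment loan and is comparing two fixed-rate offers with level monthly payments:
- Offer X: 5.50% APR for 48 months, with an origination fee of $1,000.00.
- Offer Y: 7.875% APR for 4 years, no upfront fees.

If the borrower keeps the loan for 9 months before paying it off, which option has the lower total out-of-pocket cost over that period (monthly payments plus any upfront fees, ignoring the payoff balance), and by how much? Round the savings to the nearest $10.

Offer X: monthly rate = 5.5%/12 = 0.0045833; payment = 315,500 × 0.0045833 / (1 − (1+0.0045833)^−48) = $7,337.42.
Offer Y: at 7.875% the monthly rate is 0.0065625, so the payment is 315,500 × 0.0065625 / (1 − 1.0065625^−48) = $7,683.78.
Over 9 months: Offer X costs 9 × $7,337.42 + $1,000.00 = $67,036.78; Offer Y costs 9 × $7,683.78 = $69,154.02.
Offer X is cheaper by $69,154.02 − $67,036.78 = $2,117.24.

Offer X by $2,120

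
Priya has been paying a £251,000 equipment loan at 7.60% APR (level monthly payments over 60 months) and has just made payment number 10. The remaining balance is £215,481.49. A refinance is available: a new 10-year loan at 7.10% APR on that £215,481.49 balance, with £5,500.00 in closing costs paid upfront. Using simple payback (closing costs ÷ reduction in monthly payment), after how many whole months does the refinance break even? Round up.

3 months

Current payment = 251,000 × 7.6%/12 / (1 − (1+0.0063333)^−60) = £5,041.46.
Refinanced payment = 215,481.49 × 0.0059167 / (1 − (1+0.0059167)^−120) = £2,513.04.
Monthly savings = £5,041.46 − £2,513.04 = £2,528.42.
Break-even = £5,500.00 / £2,528.42 = 2.18 → 3 months.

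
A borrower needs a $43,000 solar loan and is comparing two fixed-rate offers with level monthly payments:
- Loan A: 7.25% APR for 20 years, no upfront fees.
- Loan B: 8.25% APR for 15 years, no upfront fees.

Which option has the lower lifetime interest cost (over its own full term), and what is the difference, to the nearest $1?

Loan B by $6,478

Loan A: at 7.25% the monthly rate is 0.0060417, so the payment is 43,000 × 0.0060417 / (1 − 1.0060417^−240) = $339.86.
Total interest on Loan A = 240 × $339.86 − $43,000 = $38,566.40.
Loan B: monthly rate = 8.25%/12 = 0.0068750; payment = 43,000 × 0.0068750 / (1 − (1+0.0068750)^−180) = $417.16.
Total interest on Loan B = 180 × $417.16 − $43,000 = $32,088.80.
Loan B is lower by $6,477.60.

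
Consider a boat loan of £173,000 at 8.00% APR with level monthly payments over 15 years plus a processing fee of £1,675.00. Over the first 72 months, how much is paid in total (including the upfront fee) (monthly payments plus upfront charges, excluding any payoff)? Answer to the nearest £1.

At 8.00% the monthly rate is 0.0066667, so the payment is 173,000 × 0.0066667 / (1 − 1.0066667^−180) = £1,653.28.
Total outlay = 72 × £1,653.28 + £1,675.00 = £120,711.16.

£120,711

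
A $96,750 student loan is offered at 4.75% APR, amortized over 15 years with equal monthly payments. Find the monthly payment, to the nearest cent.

Monthly rate = 4.75%/12 = 0.0039583; payment = 96,750 × 0.0039583 / (1 − (1+0.0039583)^−180) = $752.55.

$752.55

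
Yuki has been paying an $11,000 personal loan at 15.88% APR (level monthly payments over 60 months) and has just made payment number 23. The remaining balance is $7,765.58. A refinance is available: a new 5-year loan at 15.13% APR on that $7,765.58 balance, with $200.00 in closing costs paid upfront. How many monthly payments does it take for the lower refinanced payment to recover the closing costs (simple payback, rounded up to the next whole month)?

Current payment = 11,000 × 15.88%/12 / (1 − (1+0.0132333)^−60) = $266.80.
Refinanced payment = 7,765.58 × 0.0126083 / (1 − (1+0.0126083)^−60) = $185.27.
Monthly savings = $266.80 − $185.27 = $81.53.
Break-even = $200.00 / $81.53 = 2.45 → 3 months.

3 months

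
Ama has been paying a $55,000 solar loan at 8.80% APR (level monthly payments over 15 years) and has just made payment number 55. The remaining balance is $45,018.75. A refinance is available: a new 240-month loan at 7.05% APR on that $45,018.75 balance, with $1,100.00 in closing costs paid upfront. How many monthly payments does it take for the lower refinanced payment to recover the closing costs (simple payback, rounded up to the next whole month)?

6 months

Current payment = 55,000 × 8.8%/12 / (1 − (1+0.0073333)^−180) = $551.32.
Refinanced payment = 45,018.75 × 0.0058750 / (1 − (1+0.0058750)^−240) = $350.38.
Monthly savings = $551.32 − $350.38 = $200.94.
Break-even = $1,100.00 / $200.94 = 5.47 → 6 months.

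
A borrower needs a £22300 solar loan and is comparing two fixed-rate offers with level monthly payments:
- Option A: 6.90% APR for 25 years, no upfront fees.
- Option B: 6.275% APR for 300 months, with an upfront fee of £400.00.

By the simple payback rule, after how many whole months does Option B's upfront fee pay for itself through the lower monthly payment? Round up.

Option A: monthly rate = 6.9%/12 = 0.0057500; payment = 22,300 × 0.0057500 / (1 − (1+0.0057500)^−300) = £156.19.
Option B: at 6.275% the monthly rate is 0.0052292, so the payment is 22,300 × 0.0052292 / (1 − 1.0052292^−300) = £147.45.
Monthly savings = £156.19 − £147.45 = £8.74.
Break-even = £400.00 / £8.74 = 45.77 → 46 months.

46 months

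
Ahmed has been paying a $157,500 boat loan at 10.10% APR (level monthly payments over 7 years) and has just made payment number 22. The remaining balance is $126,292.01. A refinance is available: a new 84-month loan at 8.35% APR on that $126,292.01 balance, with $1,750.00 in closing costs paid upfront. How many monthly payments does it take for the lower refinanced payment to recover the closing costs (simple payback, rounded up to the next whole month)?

Current payment = 157,500 × 10.1%/12 / (1 − (1+0.0084167)^−84) = $2,622.83.
Refinanced payment = 126,292.01 × 0.0069583 / (1 − (1+0.0069583)^−84) = $1,990.51.
Monthly savings = $2,622.83 − $1,990.51 = $632.32.
Break-even = $1,750.00 / $632.32 = 2.77 → 3 months.

3 months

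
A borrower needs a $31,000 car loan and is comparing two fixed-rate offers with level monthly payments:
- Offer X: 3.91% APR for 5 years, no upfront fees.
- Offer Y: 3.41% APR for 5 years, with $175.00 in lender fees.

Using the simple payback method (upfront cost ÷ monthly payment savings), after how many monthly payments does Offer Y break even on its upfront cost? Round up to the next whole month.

Offer X: monthly rate = 3.91%/12 = 0.0032583; payment = 31,000 × 0.0032583 / (1 − (1+0.0032583)^−60) = $569.65.
Offer Y: at 3.41% the monthly rate is 0.0028417, so the payment is 31,000 × 0.0028417 / (1 − 1.0028417^−60) = $562.70.
Monthly savings = $569.65 − $562.70 = $6.95.
Break-even = $175.00 / $6.95 = 25.18 → 26 months.

26 months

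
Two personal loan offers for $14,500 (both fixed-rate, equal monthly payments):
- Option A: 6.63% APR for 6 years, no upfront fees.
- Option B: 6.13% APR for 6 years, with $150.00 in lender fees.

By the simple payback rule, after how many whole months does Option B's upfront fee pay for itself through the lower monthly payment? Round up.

44 months

Option A: monthly rate = 6.63%/12 = 0.0055250; payment = 14,500 × 0.0055250 / (1 − (1+0.0055250)^−72) = $244.64.
Option B: at 6.13% the monthly rate is 0.0051083, so the payment is 14,500 × 0.0051083 / (1 − 1.0051083^−72) = $241.20.
Monthly savings = $244.64 − $241.20 = $3.44.
Break-even = $150.00 / $3.44 = 43.60 → 44 months.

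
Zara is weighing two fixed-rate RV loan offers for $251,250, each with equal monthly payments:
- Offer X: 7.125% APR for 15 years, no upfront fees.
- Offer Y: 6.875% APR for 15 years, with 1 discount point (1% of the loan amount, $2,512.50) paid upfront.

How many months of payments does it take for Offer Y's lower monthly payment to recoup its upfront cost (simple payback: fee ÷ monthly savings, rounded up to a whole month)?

Offer X: monthly rate = 7.125%/12 = 0.0059375; payment = 251,250 × 0.0059375 / (1 − (1+0.0059375)^−180) = $2,275.90.
Offer Y: at 6.875% the monthly rate is 0.0057292, so the payment is 251,250 × 0.0057292 / (1 − 1.0057292^−180) = $2,240.78.
Monthly savings = $2,275.90 − $2,240.78 = $35.12.
Break-even = $2,512.50 / $35.12 = 71.54 → 72 months.

72 months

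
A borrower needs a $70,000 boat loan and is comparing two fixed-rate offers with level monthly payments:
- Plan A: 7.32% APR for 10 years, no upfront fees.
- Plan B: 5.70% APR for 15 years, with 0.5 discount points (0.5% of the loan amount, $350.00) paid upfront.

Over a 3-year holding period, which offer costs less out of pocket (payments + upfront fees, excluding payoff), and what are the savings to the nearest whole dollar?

Plan A: at 7.32% the monthly rate is 0.0061000, so the payment is 70,000 × 0.0061000 / (1 − 1.0061000^−120) = $824.35.
Plan B: monthly rate = 5.7%/12 = 0.0047500; payment = 70,000 × 0.0047500 / (1 − (1+0.0047500)^−180) = $579.41.
Over 36 months: Plan A costs 36 × $824.35 = $29,676.60; Plan B costs 36 × $579.41 + $350.00 = $21,208.76.
Plan B is cheaper by $29,676.60 − $21,208.76 = $8,467.84.

Plan B by $8,468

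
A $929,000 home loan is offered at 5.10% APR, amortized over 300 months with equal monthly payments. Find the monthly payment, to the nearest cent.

Monthly rate = 5.1%/12 = 0.0042500; payment = 929,000 × 0.0042500 / (1 − (1+0.0042500)^−300) = $5,485.10.

$5,485.10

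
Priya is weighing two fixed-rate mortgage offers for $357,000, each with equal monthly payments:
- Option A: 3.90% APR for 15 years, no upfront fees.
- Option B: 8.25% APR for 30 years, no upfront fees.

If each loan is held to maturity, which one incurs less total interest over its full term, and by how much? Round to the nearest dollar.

Option A by $493,418

Option A: at 3.90% the monthly rate is 0.0032500, so the payment is 357,000 × 0.0032500 / (1 − 1.0032500^−180) = $2,622.83.
Total interest on Option A = 180 × $2,622.83 − $357,000 = $115,109.40.
Option B: monthly rate = 8.25%/12 = 0.0068750; payment = 357,000 × 0.0068750 / (1 − (1+0.0068750)^−360) = $2,682.02.
Total interest on Option B = 360 × $2,682.02 − $357,000 = $608,527.20.
Option A is lower by $493,417.80.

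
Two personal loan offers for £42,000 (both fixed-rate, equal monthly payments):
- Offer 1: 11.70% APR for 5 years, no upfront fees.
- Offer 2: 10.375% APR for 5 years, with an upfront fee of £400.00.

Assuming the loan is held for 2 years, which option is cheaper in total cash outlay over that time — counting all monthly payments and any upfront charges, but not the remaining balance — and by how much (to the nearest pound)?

Offer 2 by £266

Offer 1: monthly rate = 11.7%/12 = 0.0097500; payment = 42,000 × 0.0097500 / (1 − (1+0.0097500)^−60) = £927.91.
Offer 2: monthly rate = 10.375%/12 = 0.0086458; payment = 42,000 × 0.0086458 / (1 − (1+0.0086458)^−60) = £900.15.
Over 24 months: Offer 1 costs 24 × £927.91 = £22,269.84; Offer 2 costs 24 × £900.15 + £400.00 = £22,003.60.
Offer 2 is cheaper by £22,269.84 − £22,003.60 = £266.24.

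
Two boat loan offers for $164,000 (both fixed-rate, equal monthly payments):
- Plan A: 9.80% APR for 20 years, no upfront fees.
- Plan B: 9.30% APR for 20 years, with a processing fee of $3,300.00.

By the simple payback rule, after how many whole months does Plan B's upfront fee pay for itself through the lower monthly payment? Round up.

62 months

Plan A: monthly rate = 9.8%/12 = 0.0081667; payment = 164,000 × 0.0081667 / (1 − (1+0.0081667)^−240) = $1,560.97.
Plan B: at 9.30% the monthly rate is 0.0077500, so the payment is 164,000 × 0.0077500 / (1 − 1.0077500^−240) = $1,507.34.
Monthly savings = $1,560.97 − $1,507.34 = $53.63.
Break-even = $3,300.00 / $53.63 = 61.53 → 62 months.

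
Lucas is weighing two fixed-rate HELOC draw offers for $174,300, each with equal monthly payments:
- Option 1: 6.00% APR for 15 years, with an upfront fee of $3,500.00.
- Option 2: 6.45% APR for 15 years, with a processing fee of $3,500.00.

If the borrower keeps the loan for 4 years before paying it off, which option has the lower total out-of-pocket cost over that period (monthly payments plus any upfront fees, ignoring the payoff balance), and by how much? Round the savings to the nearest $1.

Option 1: at 6.00% the monthly rate is 0.0050000, so the payment is 174,300 × 0.0050000 / (1 − 1.0050000^−180) = $1,470.84.
Option 2: monthly rate = 6.45%/12 = 0.0053750; payment = 174,300 × 0.0053750 / (1 − (1+0.0053750)^−180) = $1,513.55.
Over 48 months: Option 1 costs 48 × $1,470.84 + $3,500.00 = $74,100.32; Option 2 costs 48 × $1,513.55 + $3,500.00 = $76,150.40.
Option 1 is cheaper by $76,150.40 − $74,100.32 = $2,050.08.

Option 1 by $2,050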